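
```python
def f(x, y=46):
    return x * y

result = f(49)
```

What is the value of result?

Step 1: f(49) uses default y = 46.
Step 2: Returns 49 * 46 = 2254.
Step 3: result = 2254

The answer is 2254.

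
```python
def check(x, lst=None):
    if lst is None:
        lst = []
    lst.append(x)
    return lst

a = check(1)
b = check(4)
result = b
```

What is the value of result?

Step 1: None default with guard creates a NEW list each call.
Step 2: a = [1] (fresh list). b = [4] (another fresh list).
Step 3: result = [4] (this is the fix for mutable default)

The answer is [4].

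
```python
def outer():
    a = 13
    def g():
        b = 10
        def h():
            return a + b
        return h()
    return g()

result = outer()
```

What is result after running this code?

Step 1: outer() defines a = 13. g() defines b = 10.
Step 2: h() accesses both from enclosing scopes: a = 13, b = 10.
Step 3: result = 13 + 10 = 23

The answer is 23.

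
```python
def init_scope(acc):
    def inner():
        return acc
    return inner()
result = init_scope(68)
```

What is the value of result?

Step 1: init_scope(68) binds parameter acc = 68.
Step 2: inner() looks up acc in enclosing scope and finds the parameter acc = 68.
Step 3: result = 68

The answer is 68.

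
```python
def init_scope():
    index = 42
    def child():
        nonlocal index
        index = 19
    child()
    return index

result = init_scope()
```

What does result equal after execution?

Step 1: init_scope() sets index = 42.
Step 2: child() uses nonlocal to reassign index = 19.
Step 3: result = 19

The answer is 19.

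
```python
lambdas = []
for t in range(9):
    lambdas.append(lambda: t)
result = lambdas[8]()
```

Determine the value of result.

Step 1: The loop creates 9 lambdas, all referencing the same variable t.
Step 2: After the loop, t = 8 (final value).
Step 3: lambdas[8]() looks up t at call time and finds 8. This is the late binding gotcha. result = 8

The answer is 8.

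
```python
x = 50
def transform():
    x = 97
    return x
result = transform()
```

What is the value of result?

Step 1: Global x = 50.
Step 2: transform() creates local x = 97, shadowing the global.
Step 3: Returns local x = 97. result = 97

The answer is 97.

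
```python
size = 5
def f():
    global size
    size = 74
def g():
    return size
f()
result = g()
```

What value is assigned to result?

Step 1: size = 5.
Step 2: f() sets global size = 74.
Step 3: g() reads global size = 74. result = 74

The answer is 74.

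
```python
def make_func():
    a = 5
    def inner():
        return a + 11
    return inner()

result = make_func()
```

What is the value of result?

Step 1: make_func() defines a = 5.
Step 2: inner() reads a = 5 from enclosing scope, returns 5 + 11 = 16.
Step 3: result = 16

The answer is 16.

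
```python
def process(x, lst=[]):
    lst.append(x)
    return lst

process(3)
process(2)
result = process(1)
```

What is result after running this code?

Step 1: Mutable default argument gotcha! The list [] is created once.
Step 2: Each call appends to the SAME list: [3], [3, 2], [3, 2, 1].
Step 3: result = [3, 2, 1]

The answer is [3, 2, 1].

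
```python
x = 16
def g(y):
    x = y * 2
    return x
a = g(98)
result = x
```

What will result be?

Step 1: Global x = 16.
Step 2: g(98) creates local x = 98 * 2 = 196.
Step 3: Global x unchanged because no global keyword. result = 16

The answer is 16.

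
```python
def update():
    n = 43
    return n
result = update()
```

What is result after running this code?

Step 1: update() defines n = 43 in its local scope.
Step 2: return n finds the local variable n = 43.
Step 3: result = 43

The answer is 43.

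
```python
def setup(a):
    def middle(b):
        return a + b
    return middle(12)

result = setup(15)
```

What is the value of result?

Step 1: setup(15) passes a = 15.
Step 2: middle(12) has b = 12, reads a = 15 from enclosing.
Step 3: result = 15 + 12 = 27

The answer is 27.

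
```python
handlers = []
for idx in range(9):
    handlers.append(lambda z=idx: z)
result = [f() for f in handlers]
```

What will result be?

Step 1: Default arg z=idx captures idx at each iteration.
Step 2: Each lambda has its own default: 0, 1, ..., 8.
Step 3: result = [0, 1, 2, 3, 4, 5, 6, 7, 8]

The answer is [0, 1, 2, 3, 4, 5, 6, 7, 8].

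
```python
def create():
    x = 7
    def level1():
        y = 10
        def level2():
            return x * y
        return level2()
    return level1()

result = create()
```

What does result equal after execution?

Step 1: x = 7 in create. y = 10 in level1.
Step 2: level2() reads x = 7 and y = 10 from enclosing scopes.
Step 3: result = 7 * 10 = 70

The answer is 70.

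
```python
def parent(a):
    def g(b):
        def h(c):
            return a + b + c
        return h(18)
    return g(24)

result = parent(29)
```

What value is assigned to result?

Step 1: a = 29, b = 24, c = 18 across three nested scopes.
Step 2: h() accesses all three via LEGB rule.
Step 3: result = 29 + 24 + 18 = 71

The answer is 71.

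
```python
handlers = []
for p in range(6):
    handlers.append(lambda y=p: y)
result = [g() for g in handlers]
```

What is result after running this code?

Step 1: Default arg y=p captures p at each iteration.
Step 2: Each lambda has its own default: 0, 1, ..., 5.
Step 3: result = [0, 1, 2, 3, 4, 5]

The answer is [0, 1, 2, 3, 4, 5].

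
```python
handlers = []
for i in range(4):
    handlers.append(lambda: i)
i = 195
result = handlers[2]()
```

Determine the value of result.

Step 1: Lambdas capture the variable i by reference, not by value.
Step 2: After the loop, i is reassigned to 195.
Step 3: handlers[2]() looks up the current i = 195. result = 195

The answer is 195.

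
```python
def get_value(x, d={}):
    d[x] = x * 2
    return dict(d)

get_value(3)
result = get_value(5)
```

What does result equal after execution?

Step 1: Mutable default dict is shared across calls.
Step 2: First call adds 3: 6. Second call adds 5: 10.
Step 3: result = {3: 6, 5: 10}

The answer is {3: 6, 5: 10}.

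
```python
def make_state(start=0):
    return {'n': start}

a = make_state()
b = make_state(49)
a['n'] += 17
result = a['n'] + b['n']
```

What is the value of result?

Step 1: make_state() returns a new dict each call (immutable default 0).
Step 2: a = {'n': 0}, b = {'n': 49}.
Step 3: a['n'] += 17 = 17. result = 17 + 49 = 66

The answer is 66.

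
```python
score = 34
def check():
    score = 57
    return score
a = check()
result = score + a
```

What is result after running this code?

Step 1: Global score = 34. check() returns local score = 57.
Step 2: a = 57. Global score still = 34.
Step 3: result = 34 + 57 = 91

The answer is 91.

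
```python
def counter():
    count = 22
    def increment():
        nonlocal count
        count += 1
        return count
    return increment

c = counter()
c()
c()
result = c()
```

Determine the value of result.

Step 1: counter() creates closure with count = 22.
Step 2: Each c() call increments count via nonlocal. After 3 calls: 22 + 3 = 25.
Step 3: result = 25

The answer is 25.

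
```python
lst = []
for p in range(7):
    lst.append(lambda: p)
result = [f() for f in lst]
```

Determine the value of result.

Step 1: All 7 lambdas share the same variable p.
Step 2: After the loop, p = 6.
Step 3: Each call returns 6. result = [6, 6, 6, 6, 6, 6, 6]

The answer is [6, 6, 6, 6, 6, 6, 6].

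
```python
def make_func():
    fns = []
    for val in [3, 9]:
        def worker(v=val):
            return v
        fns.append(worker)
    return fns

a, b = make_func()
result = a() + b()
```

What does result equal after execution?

Step 1: Default argument v=val captures val at each iteration.
Step 2: a() returns 3 (captured at first iteration), b() returns 9 (captured at second).
Step 3: result = 3 + 9 = 12

The answer is 12.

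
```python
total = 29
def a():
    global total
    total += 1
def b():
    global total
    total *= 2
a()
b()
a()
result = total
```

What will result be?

Step 1: total = 29.
Step 2: a(): total = 29 + 1 = 30.
Step 3: b(): total = 30 * 2 = 60.
Step 4: a(): total = 60 + 1 = 61

The answer is 61.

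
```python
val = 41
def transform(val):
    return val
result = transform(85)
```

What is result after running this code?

Step 1: Global val = 41.
Step 2: transform(85) takes parameter val = 85, which shadows the global.
Step 3: result = 85

The answer is 85.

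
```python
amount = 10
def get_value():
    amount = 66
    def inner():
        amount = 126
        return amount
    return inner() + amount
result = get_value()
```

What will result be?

Step 1: get_value() has local amount = 66. inner() has local amount = 126.
Step 2: inner() returns its local amount = 126.
Step 3: get_value() returns 126 + its own amount (66) = 192

The answer is 192.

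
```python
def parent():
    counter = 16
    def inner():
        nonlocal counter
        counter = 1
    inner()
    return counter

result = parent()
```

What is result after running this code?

Step 1: parent() sets counter = 16.
Step 2: inner() uses nonlocal to reassign counter = 1.
Step 3: result = 1

The answer is 1.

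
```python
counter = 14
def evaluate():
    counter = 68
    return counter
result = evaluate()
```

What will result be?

Step 1: Global counter = 14.
Step 2: evaluate() creates local counter = 68, shadowing the global.
Step 3: Returns local counter = 68. result = 68

The answer is 68.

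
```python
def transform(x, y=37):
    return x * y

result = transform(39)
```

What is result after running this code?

Step 1: transform(39) uses default y = 37.
Step 2: Returns 39 * 37 = 1443.
Step 3: result = 1443

The answer is 1443.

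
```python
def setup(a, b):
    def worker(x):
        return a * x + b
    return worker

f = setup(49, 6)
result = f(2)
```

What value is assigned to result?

Step 1: setup(49, 6) captures a = 49, b = 6.
Step 2: f(2) computes 49 * 2 + 6 = 104.
Step 3: result = 104

The answer is 104.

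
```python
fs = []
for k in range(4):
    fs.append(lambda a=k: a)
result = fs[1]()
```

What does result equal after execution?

Step 1: Default argument a=k captures k's value at each iteration.
Step 2: fs[1] captured a = 1 when k was 1.
Step 3: result = 1

The answer is 1.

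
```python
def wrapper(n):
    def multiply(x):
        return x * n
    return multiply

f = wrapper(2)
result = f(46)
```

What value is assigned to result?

Step 1: wrapper(2) returns multiply closure with n = 2.
Step 2: f(46) computes 46 * 2 = 92.
Step 3: result = 92

The answer is 92.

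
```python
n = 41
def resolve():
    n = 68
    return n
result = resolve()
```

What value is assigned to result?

Step 1: Global n = 41.
Step 2: resolve() creates local n = 68, shadowing the global.
Step 3: Returns local n = 68. result = 68

The answer is 68.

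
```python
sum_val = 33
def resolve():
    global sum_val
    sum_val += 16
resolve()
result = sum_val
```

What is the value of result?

Step 1: sum_val = 33 globally.
Step 2: resolve() modifies global sum_val: sum_val += 16 = 49.
Step 3: result = 49

The answer is 49.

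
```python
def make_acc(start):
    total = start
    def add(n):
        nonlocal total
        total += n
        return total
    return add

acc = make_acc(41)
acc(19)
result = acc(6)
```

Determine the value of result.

Step 1: make_acc(41) creates closure with total = 41.
Step 2: First acc(19): total = 41 + 19 = 60.
Step 3: Second acc(6): total = 60 + 6 = 66. result = 66

The answer is 66.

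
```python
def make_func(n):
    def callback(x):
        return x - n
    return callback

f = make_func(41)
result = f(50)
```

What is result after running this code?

Step 1: make_func(41) creates a closure capturing n = 41.
Step 2: f(50) computes 50 - 41 = 9.
Step 3: result = 9

The answer is 9.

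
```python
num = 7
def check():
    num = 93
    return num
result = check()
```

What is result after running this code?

Step 1: Global num = 7.
Step 2: check() creates local num = 93, shadowing the global.
Step 3: Returns local num = 93. result = 93

The answer is 93.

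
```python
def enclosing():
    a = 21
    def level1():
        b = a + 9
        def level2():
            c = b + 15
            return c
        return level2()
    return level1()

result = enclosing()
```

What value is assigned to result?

Step 1: a = 21. b = a + 9 = 30.
Step 2: c = b + 15 = 30 + 15 = 45.
Step 3: result = 45

The answer is 45.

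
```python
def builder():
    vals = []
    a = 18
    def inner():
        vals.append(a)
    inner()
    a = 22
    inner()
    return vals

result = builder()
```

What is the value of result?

Step 1: a = 18. inner() appends current a to vals.
Step 2: First inner(): appends 18. Then a = 22.
Step 3: Second inner(): appends 22 (closure sees updated a). result = [18, 22]

The answer is [18, 22].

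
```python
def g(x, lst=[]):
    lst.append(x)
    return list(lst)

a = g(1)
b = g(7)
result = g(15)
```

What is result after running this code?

Step 1: Default list is shared. list() creates copies for return values.
Step 2: Internal list grows: [1] -> [1, 7] -> [1, 7, 15].
Step 3: result = [1, 7, 15]

The answer is [1, 7, 15].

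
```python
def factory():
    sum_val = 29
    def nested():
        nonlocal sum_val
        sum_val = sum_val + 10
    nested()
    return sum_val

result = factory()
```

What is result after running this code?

Step 1: factory() sets sum_val = 29.
Step 2: nested() uses nonlocal to modify sum_val in factory's scope: sum_val = 29 + 10 = 39.
Step 3: factory() returns the modified sum_val = 39

The answer is 39.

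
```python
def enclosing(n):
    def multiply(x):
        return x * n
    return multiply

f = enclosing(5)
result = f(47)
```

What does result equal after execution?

Step 1: enclosing(5) returns multiply closure with n = 5.
Step 2: f(47) computes 47 * 5 = 235.
Step 3: result = 235

The answer is 235.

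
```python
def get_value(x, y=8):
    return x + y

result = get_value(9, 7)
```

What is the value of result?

Step 1: get_value(9, 7) overrides default y with 7.
Step 2: Returns 9 + 7 = 16.
Step 3: result = 16

The answer is 16.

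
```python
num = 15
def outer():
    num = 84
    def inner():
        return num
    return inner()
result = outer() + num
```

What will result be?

Step 1: Global num = 15. outer() shadows with num = 84.
Step 2: inner() returns enclosing num = 84. outer() = 84.
Step 3: result = 84 + global num (15) = 99

The answer is 99.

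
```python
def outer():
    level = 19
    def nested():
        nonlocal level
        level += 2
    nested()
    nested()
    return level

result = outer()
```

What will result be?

Step 1: level starts at 19.
Step 2: nested() is called 2 times, each adding 2.
Step 3: level = 19 + 2 * 2 = 23

The answer is 23.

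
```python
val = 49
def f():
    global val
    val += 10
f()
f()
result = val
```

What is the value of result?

Step 1: val = 49.
Step 2: First f(): val = 49 + 10 = 59.
Step 3: Second f(): val = 59 + 10 = 69. result = 69

The answer is 69.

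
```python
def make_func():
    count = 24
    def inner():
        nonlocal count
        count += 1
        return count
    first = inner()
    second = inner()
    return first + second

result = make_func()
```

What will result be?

Step 1: count starts at 24.
Step 2: First call: count = 24 + 1 = 25, returns 25.
Step 3: Second call: count = 25 + 1 = 26, returns 26.
Step 4: result = 25 + 26 = 51

The answer is 51.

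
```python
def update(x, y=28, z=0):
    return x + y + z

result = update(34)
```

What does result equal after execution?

Step 1: update(34) uses defaults y = 28, z = 0.
Step 2: Returns 34 + 28 + 0 = 62.
Step 3: result = 62

The answer is 62.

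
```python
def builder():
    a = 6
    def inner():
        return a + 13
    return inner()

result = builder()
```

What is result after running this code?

Step 1: builder() defines a = 6.
Step 2: inner() reads a = 6 from enclosing scope, returns 6 + 13 = 19.
Step 3: result = 19

The answer is 19.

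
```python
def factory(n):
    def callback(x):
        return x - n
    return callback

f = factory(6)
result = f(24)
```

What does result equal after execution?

Step 1: factory(6) creates a closure capturing n = 6.
Step 2: f(24) computes 24 - 6 = 18.
Step 3: result = 18

The answer is 18.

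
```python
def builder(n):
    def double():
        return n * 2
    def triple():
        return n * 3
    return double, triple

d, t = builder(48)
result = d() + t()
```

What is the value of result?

Step 1: Both closures capture the same n = 48.
Step 2: d() = 48 * 2 = 96, t() = 48 * 3 = 144.
Step 3: result = 96 + 144 = 240

The answer is 240.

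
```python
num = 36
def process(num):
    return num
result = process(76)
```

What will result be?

Step 1: Global num = 36.
Step 2: process(76) takes parameter num = 76, which shadows the global.
Step 3: result = 76

The answer is 76.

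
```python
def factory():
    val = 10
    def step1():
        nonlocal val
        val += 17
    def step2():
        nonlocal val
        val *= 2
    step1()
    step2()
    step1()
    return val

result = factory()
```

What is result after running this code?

Step 1: val = 10.
Step 2: step1(): val = 10 + 17 = 27.
Step 3: step2(): val = 27 * 2 = 54.
Step 4: step1(): val = 54 + 17 = 71. result = 71

The answer is 71.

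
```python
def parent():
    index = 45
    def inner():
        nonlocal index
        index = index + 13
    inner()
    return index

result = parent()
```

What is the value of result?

Step 1: parent() sets index = 45.
Step 2: inner() uses nonlocal to modify index in parent's scope: index = 45 + 13 = 58.
Step 3: parent() returns the modified index = 58

The answer is 58.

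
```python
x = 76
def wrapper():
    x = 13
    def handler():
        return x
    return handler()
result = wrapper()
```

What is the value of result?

Step 1: x = 76 globally, but wrapper() defines x = 13 locally.
Step 2: handler() looks up x. Not in local scope, so checks enclosing scope (wrapper) and finds x = 13.
Step 3: result = 13

The answer is 13.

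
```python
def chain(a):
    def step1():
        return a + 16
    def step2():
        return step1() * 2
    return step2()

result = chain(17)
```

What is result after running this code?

Step 1: chain(17) captures a = 17.
Step 2: step2() calls step1() which returns 17 + 16 = 33.
Step 3: step2() returns 33 * 2 = 66

The answer is 66.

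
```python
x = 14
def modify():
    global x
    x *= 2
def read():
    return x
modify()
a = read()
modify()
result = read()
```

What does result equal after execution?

Step 1: x = 14.
Step 2: First modify(): x = 14 * 2 = 28.
Step 3: Second modify(): x = 28 * 2 = 56.
Step 4: read() returns 56

The answer is 56.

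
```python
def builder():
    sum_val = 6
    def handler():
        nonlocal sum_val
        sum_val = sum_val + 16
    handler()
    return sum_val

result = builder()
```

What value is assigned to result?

Step 1: builder() sets sum_val = 6.
Step 2: handler() uses nonlocal to modify sum_val in builder's scope: sum_val = 6 + 16 = 22.
Step 3: builder() returns the modified sum_val = 22

The answer is 22.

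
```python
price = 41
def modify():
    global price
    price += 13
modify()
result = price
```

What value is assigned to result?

Step 1: price = 41 globally.
Step 2: modify() modifies global price: price += 13 = 54.
Step 3: result = 54

The answer is 54.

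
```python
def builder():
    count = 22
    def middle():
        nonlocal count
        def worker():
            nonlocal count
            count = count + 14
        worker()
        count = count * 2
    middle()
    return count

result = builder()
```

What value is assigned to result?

Step 1: count = 22.
Step 2: worker() adds 14: count = 22 + 14 = 36.
Step 3: middle() doubles: count = 36 * 2 = 72.
Step 4: result = 72

The answer is 72.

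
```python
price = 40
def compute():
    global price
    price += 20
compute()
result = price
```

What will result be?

Step 1: price = 40 globally.
Step 2: compute() modifies global price: price += 20 = 60.
Step 3: result = 60

The answer is 60.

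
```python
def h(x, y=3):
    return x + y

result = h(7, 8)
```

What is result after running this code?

Step 1: h(7, 8) overrides default y with 8.
Step 2: Returns 7 + 8 = 15.
Step 3: result = 15

The answer is 15.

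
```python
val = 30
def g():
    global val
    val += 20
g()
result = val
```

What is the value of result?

Step 1: val = 30 globally.
Step 2: g() modifies global val: val += 20 = 50.
Step 3: result = 50

The answer is 50.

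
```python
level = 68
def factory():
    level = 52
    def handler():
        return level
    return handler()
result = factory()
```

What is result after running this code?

Step 1: level = 68 globally, but factory() defines level = 52 locally.
Step 2: handler() looks up level. Not in local scope, so checks enclosing scope (factory) and finds level = 52.
Step 3: result = 52

The answer is 52.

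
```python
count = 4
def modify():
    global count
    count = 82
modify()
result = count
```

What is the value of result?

Step 1: count = 4 globally.
Step 2: modify() declares global count and sets it to 82.
Step 3: After modify(), global count = 82. result = 82

The answer is 82.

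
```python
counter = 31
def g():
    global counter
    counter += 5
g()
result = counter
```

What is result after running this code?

Step 1: counter = 31 globally.
Step 2: g() modifies global counter: counter += 5 = 36.
Step 3: result = 36

The answer is 36.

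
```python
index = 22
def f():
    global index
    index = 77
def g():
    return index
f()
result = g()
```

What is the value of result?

Step 1: index = 22.
Step 2: f() sets global index = 77.
Step 3: g() reads global index = 77. result = 77

The answer is 77.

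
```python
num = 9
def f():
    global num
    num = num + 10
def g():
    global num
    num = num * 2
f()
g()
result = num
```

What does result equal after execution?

Step 1: num = 9.
Step 2: f() adds 10: num = 9 + 10 = 19.
Step 3: g() doubles: num = 19 * 2 = 38.
Step 4: result = 38

The answer is 38.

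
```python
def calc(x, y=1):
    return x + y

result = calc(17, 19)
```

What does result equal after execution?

Step 1: calc(17, 19) overrides default y with 19.
Step 2: Returns 17 + 19 = 36.
Step 3: result = 36

The answer is 36.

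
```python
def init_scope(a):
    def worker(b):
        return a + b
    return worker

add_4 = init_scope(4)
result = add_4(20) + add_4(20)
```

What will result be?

Step 1: add_4 captures a = 4.
Step 2: add_4(20) = 4 + 20 = 24, called twice.
Step 3: result = 24 + 24 = 48

The answer is 48.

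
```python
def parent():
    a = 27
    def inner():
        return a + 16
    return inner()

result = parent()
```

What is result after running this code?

Step 1: parent() defines a = 27.
Step 2: inner() reads a = 27 from enclosing scope, returns 27 + 16 = 43.
Step 3: result = 43

The answer is 43.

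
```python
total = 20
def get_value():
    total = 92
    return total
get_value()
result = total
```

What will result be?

Step 1: total = 20 globally.
Step 2: get_value() creates a LOCAL total = 92 (no global keyword!).
Step 3: The global total is unchanged. result = 20

The answer is 20.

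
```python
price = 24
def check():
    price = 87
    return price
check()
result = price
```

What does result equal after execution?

Step 1: Global price = 24.
Step 2: check() creates local price = 87 (shadow, not modification).
Step 3: After check() returns, global price is unchanged. result = 24

The answer is 24.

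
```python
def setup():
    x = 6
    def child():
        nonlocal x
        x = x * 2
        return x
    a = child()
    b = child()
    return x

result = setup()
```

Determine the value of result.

Step 1: x starts at 6.
Step 2: First child(): x = 6 * 2 = 12.
Step 3: Second child(): x = 12 * 2 = 24.
Step 4: result = 24

The answer is 24.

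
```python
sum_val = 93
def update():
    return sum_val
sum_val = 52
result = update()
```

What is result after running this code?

Step 1: sum_val is first set to 93, then reassigned to 52.
Step 2: update() is called after the reassignment, so it looks up the current global sum_val = 52.
Step 3: result = 52

The answer is 52.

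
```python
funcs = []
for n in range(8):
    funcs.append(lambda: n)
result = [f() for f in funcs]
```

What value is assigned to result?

Step 1: All 8 lambdas share the same variable n.
Step 2: After the loop, n = 7.
Step 3: Each call returns 7. result = [7, 7, 7, 7, 7, 7, 7, 7]

The answer is [7, 7, 7, 7, 7, 7, 7, 7].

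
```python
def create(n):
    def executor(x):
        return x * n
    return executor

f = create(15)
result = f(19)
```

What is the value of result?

Step 1: create(15) creates a closure capturing n = 15.
Step 2: f(19) computes 19 * 15 = 285.
Step 3: result = 285

The answer is 285.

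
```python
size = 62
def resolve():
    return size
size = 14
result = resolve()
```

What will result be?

Step 1: size is first set to 62, then reassigned to 14.
Step 2: resolve() is called after the reassignment, so it looks up the current global size = 14.
Step 3: result = 14

The answer is 14.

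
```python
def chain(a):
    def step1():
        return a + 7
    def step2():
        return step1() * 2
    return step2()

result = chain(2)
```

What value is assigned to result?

Step 1: chain(2) captures a = 2.
Step 2: step2() calls step1() which returns 2 + 7 = 9.
Step 3: step2() returns 9 * 2 = 18

The answer is 18.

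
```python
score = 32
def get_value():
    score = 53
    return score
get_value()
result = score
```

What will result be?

Step 1: Global score = 32.
Step 2: get_value() creates local score = 53 (shadow, not modification).
Step 3: After get_value() returns, global score is unchanged. result = 32

The answer is 32.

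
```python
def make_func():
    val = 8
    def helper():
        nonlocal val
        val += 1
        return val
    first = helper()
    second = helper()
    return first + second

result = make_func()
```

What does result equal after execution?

Step 1: val starts at 8.
Step 2: First call: val = 8 + 1 = 9, returns 9.
Step 3: Second call: val = 9 + 1 = 10, returns 10.
Step 4: result = 9 + 10 = 19

The answer is 19.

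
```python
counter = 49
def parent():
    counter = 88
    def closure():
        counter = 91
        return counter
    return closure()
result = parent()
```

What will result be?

Step 1: Three scopes define counter: global (49), parent (88), closure (91).
Step 2: closure() has its own local counter = 91, which shadows both enclosing and global.
Step 3: result = 91 (local wins in LEGB)

The answer is 91.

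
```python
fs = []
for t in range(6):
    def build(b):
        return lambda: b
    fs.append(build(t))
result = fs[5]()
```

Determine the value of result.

Step 1: build(t) creates a new scope capturing b = t at call time.
Step 2: fs[5] = build(5), so its lambda captures b = 5.
Step 3: result = 5 (closure factory fixes late binding)

The answer is 5.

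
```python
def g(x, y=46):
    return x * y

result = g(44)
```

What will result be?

Step 1: g(44) uses default y = 46.
Step 2: Returns 44 * 46 = 2024.
Step 3: result = 2024

The answer is 2024.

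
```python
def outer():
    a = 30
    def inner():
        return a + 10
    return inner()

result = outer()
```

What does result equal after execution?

Step 1: outer() defines a = 30.
Step 2: inner() reads a = 30 from enclosing scope, returns 30 + 10 = 40.
Step 3: result = 40

The answer is 40.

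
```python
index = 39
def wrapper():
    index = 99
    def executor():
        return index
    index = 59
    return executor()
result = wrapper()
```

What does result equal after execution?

Step 1: wrapper() sets index = 99, then later index = 59.
Step 2: executor() is called after index is reassigned to 59. Closures capture variables by reference, not by value.
Step 3: result = 59

The answer is 59.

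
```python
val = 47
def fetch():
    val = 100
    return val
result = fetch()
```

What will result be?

Step 1: Global val = 47.
Step 2: fetch() creates local val = 100, shadowing the global.
Step 3: Returns local val = 100. result = 100

The answer is 100.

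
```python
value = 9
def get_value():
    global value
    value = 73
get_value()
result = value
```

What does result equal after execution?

Step 1: value = 9 globally.
Step 2: get_value() declares global value and sets it to 73.
Step 3: After get_value(), global value = 73. result = 73

The answer is 73.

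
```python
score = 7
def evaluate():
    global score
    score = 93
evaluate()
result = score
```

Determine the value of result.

Step 1: score = 7 globally.
Step 2: evaluate() declares global score and sets it to 93.
Step 3: After evaluate(), global score = 93. result = 93

The answer is 93.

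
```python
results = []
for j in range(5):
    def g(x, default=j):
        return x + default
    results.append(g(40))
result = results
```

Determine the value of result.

Step 1: Default argument default=j is evaluated at function definition time.
Step 2: Each iteration creates g with default = current j value.
Step 3: g(40) returns 40 + default. results = [40, 41, 42, 43, 44]

The answer is [40, 41, 42, 43, 44].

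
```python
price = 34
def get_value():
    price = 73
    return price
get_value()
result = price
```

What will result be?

Step 1: Global price = 34.
Step 2: get_value() creates local price = 73 (shadow, not modification).
Step 3: After get_value() returns, global price is unchanged. result = 34

The answer is 34.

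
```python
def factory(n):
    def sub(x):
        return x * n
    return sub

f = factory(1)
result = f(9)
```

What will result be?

Step 1: factory(1) creates a closure capturing n = 1.
Step 2: f(9) computes 9 * 1 = 9.
Step 3: result = 9

The answer is 9.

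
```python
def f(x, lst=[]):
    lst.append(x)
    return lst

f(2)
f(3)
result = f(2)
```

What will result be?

Step 1: Mutable default argument gotcha! The list [] is created once.
Step 2: Each call appends to the SAME list: [2], [2, 3], [2, 3, 2].
Step 3: result = [2, 3, 2]

The answer is [2, 3, 2].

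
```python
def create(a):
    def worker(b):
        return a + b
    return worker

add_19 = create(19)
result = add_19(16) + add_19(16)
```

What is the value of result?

Step 1: add_19 captures a = 19.
Step 2: add_19(16) = 19 + 16 = 35, called twice.
Step 3: result = 35 + 35 = 70

The answer is 70.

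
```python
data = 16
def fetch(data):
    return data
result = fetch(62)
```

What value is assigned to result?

Step 1: Global data = 16.
Step 2: fetch(62) takes parameter data = 62, which shadows the global.
Step 3: result = 62

The answer is 62.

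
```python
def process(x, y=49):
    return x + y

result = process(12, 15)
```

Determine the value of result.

Step 1: process(12, 15) overrides default y with 15.
Step 2: Returns 12 + 15 = 27.
Step 3: result = 27

The answer is 27.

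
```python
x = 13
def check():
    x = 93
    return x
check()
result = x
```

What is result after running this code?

Step 1: x = 13 globally.
Step 2: check() creates a LOCAL x = 93 (no global keyword!).
Step 3: The global x is unchanged. result = 13

The answer is 13.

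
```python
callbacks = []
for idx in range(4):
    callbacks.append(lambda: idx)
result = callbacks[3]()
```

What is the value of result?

Step 1: The loop creates 4 lambdas, all referencing the same variable idx.
Step 2: After the loop, idx = 3 (final value).
Step 3: callbacks[3]() looks up idx at call time and finds 3. This is the late binding gotcha. result = 3

The answer is 3.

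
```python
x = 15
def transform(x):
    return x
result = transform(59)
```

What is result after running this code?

Step 1: Global x = 15.
Step 2: transform(59) takes parameter x = 59, which shadows the global.
Step 3: result = 59

The answer is 59.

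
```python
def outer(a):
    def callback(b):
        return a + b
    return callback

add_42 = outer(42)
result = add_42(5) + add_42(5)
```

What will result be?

Step 1: add_42 captures a = 42.
Step 2: add_42(5) = 42 + 5 = 47, called twice.
Step 3: result = 47 + 47 = 94

The answer is 94.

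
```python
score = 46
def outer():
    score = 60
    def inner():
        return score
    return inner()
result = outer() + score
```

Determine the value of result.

Step 1: Global score = 46. outer() shadows with score = 60.
Step 2: inner() returns enclosing score = 60. outer() = 60.
Step 3: result = 60 + global score (46) = 106

The answer is 106.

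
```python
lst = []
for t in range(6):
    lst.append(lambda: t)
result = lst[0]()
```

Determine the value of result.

Step 1: The loop creates 6 lambdas, all referencing the same variable t.
Step 2: After the loop, t = 5 (final value).
Step 3: lst[0]() looks up t at call time and finds 5. This is the late binding gotcha. result = 5

The answer is 5.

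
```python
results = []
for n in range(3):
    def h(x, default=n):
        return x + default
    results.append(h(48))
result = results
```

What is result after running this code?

Step 1: Default argument default=n is evaluated at function definition time.
Step 2: Each iteration creates h with default = current n value.
Step 3: h(48) returns 48 + default. results = [48, 49, 50]

The answer is [48, 49, 50].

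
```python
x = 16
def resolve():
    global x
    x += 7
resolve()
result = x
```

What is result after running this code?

Step 1: x = 16 globally.
Step 2: resolve() modifies global x: x += 7 = 23.
Step 3: result = 23

The answer is 23.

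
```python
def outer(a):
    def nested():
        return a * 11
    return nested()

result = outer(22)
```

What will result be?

Step 1: outer(22) binds parameter a = 22.
Step 2: nested() accesses a = 22 from enclosing scope.
Step 3: result = 22 * 11 = 242

The answer is 242.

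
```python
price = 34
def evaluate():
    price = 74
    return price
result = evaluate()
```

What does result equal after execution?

Step 1: Global price = 34.
Step 2: evaluate() creates local price = 74, shadowing the global.
Step 3: Returns local price = 74. result = 74

The answer is 74.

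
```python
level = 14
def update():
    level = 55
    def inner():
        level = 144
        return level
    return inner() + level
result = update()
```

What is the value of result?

Step 1: update() has local level = 55. inner() has local level = 144.
Step 2: inner() returns its local level = 144.
Step 3: update() returns 144 + its own level (55) = 199

The answer is 199.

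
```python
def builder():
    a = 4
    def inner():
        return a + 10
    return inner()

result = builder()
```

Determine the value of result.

Step 1: builder() defines a = 4.
Step 2: inner() reads a = 4 from enclosing scope, returns 4 + 10 = 14.
Step 3: result = 14

The answer is 14.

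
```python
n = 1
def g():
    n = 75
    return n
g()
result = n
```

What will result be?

Step 1: n = 1 globally.
Step 2: g() creates a LOCAL n = 75 (no global keyword!).
Step 3: The global n is unchanged. result = 1

The answer is 1.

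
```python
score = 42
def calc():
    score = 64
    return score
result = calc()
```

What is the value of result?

Step 1: Global score = 42.
Step 2: calc() creates local score = 64, shadowing the global.
Step 3: Returns local score = 64. result = 64

The answer is 64.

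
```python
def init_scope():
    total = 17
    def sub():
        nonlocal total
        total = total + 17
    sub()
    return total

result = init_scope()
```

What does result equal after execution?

Step 1: init_scope() sets total = 17.
Step 2: sub() uses nonlocal to modify total in init_scope's scope: total = 17 + 17 = 34.
Step 3: init_scope() returns the modified total = 34

The answer is 34.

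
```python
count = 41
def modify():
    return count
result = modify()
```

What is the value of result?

Step 1: count = 41 is defined in the global scope.
Step 2: modify() looks up count. No local count exists, so Python checks the global scope via LEGB rule and finds count = 41.
Step 3: result = 41

The answer is 41.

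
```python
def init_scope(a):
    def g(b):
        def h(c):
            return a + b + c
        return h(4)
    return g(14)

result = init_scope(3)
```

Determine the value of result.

Step 1: a = 3, b = 14, c = 4 across three nested scopes.
Step 2: h() accesses all three via LEGB rule.
Step 3: result = 3 + 14 + 4 = 21

The answer is 21.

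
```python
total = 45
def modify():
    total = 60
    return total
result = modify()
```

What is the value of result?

Step 1: Global total = 45.
Step 2: modify() creates local total = 60, shadowing the global.
Step 3: Returns local total = 60. result = 60

The answer is 60.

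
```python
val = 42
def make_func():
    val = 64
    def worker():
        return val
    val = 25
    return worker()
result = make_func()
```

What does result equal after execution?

Step 1: make_func() sets val = 64, then later val = 25.
Step 2: worker() is called after val is reassigned to 25. Closures capture variables by reference, not by value.
Step 3: result = 25

The answer is 25.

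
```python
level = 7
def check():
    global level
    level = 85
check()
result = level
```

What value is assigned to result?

Step 1: level = 7 globally.
Step 2: check() declares global level and sets it to 85.
Step 3: After check(), global level = 85. result = 85

The answer is 85.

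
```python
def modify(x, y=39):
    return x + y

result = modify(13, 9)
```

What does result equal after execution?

Step 1: modify(13, 9) overrides default y with 9.
Step 2: Returns 13 + 9 = 22.
Step 3: result = 22

The answer is 22.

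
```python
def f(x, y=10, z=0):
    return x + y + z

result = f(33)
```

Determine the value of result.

Step 1: f(33) uses defaults y = 10, z = 0.
Step 2: Returns 33 + 10 + 0 = 43.
Step 3: result = 43

The answer is 43.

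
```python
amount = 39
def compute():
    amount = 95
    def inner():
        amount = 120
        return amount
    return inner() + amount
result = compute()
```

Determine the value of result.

Step 1: compute() has local amount = 95. inner() has local amount = 120.
Step 2: inner() returns its local amount = 120.
Step 3: compute() returns 120 + its own amount (95) = 215

The answer is 215.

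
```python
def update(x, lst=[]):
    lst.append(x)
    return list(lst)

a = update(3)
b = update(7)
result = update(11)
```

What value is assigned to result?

Step 1: Default list is shared. list() creates copies for return values.
Step 2: Internal list grows: [3] -> [3, 7] -> [3, 7, 11].
Step 3: result = [3, 7, 11]

The answer is [3, 7, 11].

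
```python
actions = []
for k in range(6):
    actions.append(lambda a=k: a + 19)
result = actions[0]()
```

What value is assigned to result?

Step 1: Default argument a=k captures k's value at definition time.
Step 2: actions[0] was defined when k = 0, so a defaults to 0.
Step 3: result = 0 + 19 = 19 (default arg fixes the late binding issue)

The answer is 19.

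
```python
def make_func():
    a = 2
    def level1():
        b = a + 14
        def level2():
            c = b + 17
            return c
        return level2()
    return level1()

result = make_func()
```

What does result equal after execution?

Step 1: a = 2. b = a + 14 = 16.
Step 2: c = b + 17 = 16 + 17 = 33.
Step 3: result = 33

The answer is 33.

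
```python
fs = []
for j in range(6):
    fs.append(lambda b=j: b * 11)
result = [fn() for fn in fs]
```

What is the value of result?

Step 1: Default arg b=j captures j at each iteration.
Step 2: fs[k] has b defaulting to k, returns k * 11.
Step 3: result = [0, 11, 22, 33, 44, 55]

The answer is [0, 11, 22, 33, 44, 55].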